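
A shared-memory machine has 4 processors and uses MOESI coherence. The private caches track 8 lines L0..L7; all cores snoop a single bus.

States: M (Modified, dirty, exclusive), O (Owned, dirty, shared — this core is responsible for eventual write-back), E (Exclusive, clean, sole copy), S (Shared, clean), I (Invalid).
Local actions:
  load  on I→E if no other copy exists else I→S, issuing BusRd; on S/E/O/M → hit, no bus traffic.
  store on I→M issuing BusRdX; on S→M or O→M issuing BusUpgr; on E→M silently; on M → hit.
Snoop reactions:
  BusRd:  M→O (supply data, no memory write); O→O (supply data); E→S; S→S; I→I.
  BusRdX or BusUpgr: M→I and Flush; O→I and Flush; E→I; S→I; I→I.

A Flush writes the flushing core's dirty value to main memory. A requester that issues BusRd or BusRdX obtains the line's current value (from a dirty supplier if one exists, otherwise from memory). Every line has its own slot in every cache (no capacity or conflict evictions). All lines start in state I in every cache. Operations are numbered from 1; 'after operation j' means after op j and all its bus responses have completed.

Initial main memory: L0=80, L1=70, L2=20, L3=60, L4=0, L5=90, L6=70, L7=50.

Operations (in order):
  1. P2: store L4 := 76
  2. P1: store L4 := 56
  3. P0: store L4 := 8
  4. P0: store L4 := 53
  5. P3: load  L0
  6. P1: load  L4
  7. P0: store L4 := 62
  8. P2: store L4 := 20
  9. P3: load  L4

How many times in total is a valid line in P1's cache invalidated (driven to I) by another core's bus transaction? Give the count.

invalidations = 2

[1] P2: store L4 := 76 | P0:I, P1:I, P2:M(76), P3:I | bus: BusRdX
[2] P1: store L4 := 56 | P0:I, P1:M(56), P2:I, P3:I | bus: BusRdX,Flush
[3] P0: store L4 := 8 | P0:M(8), P1:I, P2:I, P3:I | bus: BusRdX,Flush
[4] P0: store L4 := 53 | P0:M(53), P1:I, P2:I, P3:I | bus: none
[5] P3: load  L0 | P0:I, P1:I, P2:I, P3:E(80) | bus: BusRd
[6] P1: load  L4 | P0:O(53), P1:S(53), P2:I, P3:I | bus: BusRd
[7] P0: store L4 := 62 | P0:M(62), P1:I, P2:I, P3:I | bus: BusUpgr
[8] P2: store L4 := 20 | P0:I, P1:I, P2:M(20), P3:I | bus: BusRdX,Flush
[9] P3: load  L4 | P0:I, P1:I, P2:O(20), P3:S(20) | bus: BusRd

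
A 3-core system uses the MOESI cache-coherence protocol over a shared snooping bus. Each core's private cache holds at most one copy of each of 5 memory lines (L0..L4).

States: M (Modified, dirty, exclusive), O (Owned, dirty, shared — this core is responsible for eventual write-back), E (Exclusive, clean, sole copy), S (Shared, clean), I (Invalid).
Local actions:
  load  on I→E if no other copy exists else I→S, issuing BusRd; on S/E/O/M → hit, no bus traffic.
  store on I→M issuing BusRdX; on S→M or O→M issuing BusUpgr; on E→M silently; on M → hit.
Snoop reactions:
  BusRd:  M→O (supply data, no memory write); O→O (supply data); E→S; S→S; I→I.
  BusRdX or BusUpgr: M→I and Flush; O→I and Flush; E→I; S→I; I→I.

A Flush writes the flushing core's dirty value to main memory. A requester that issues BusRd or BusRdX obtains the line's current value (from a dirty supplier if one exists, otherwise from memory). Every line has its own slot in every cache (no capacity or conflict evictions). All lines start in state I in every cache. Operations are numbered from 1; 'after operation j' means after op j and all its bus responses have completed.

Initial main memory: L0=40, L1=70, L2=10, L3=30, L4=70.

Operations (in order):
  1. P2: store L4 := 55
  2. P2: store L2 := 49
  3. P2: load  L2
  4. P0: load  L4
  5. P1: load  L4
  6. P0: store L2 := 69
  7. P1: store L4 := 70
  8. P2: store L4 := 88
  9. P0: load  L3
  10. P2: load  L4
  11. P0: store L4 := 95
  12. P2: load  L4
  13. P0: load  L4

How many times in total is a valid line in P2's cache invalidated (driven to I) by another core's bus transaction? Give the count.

1. P2: store L4 := 55  bus=[BusRdX]  L4: P0=I P1=I P2=M  mem[L4]=70
2. P2: store L2 := 49  bus=[BusRdX]  L2: P0=I P1=I P2=M  mem[L2]=10
3. P2: load  L2  bus=[-]  L2: P0=I P1=I P2=M  mem[L2]=10
4. P0: load  L4  bus=[BusRd]  L4: P0=S P1=I P2=O  mem[L4]=70
5. P1: load  L4  bus=[BusRd]  L4: P0=S P1=S P2=O  mem[L4]=70
6. P0: store L2 := 69  bus=[BusRdX,Flush]  L2: P0=M P1=I P2=I  mem[L2]=49
7. P1: store L4 := 70  bus=[BusUpgr,Flush]  L4: P0=I P1=M P2=I  mem[L4]=55
8. P2: store L4 := 88  bus=[BusRdX,Flush]  L4: P0=I P1=I P2=M  mem[L4]=70
9. P0: load  L3  bus=[BusRd]  L3: P0=E P1=I P2=I  mem[L3]=30
10. P2: load  L4  bus=[-]  L4: P0=I P1=I P2=M  mem[L4]=70
11. P0: store L4 := 95  bus=[BusRdX,Flush]  L4: P0=M P1=I P2=I  mem[L4]=88
12. P2: load  L4  bus=[BusRd]  L4: P0=O P1=I P2=S  mem[L4]=88
13. P0: load  L4  bus=[-]  L4: P0=O P1=I P2=S  mem[L4]=88

invalidations = 3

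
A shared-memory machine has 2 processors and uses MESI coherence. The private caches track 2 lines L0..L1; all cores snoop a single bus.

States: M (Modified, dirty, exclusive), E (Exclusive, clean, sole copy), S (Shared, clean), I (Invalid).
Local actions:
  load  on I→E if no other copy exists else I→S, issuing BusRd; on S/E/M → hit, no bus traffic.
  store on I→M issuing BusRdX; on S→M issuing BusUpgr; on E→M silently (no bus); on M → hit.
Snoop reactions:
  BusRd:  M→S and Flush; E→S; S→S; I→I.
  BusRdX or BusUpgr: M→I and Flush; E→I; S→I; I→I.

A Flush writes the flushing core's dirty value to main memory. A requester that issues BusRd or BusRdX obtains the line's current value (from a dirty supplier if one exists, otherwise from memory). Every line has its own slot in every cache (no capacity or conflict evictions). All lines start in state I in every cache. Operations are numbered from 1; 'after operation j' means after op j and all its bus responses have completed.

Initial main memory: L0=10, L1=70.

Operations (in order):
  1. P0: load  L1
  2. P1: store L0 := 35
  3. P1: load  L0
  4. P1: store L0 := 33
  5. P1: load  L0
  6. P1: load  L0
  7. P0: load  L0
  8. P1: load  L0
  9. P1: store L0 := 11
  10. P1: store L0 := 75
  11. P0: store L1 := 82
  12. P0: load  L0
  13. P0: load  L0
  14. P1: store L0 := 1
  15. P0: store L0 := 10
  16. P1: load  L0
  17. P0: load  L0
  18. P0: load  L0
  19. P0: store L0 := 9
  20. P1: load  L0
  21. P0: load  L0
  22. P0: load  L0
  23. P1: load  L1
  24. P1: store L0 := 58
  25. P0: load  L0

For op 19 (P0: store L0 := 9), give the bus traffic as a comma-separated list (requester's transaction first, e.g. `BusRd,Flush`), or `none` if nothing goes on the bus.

  op1 P0: load  L1 → E/I on L1; bus BusRd; mem=70
  op2 P1: store L0 := 35 → I/M on L0; bus BusRdX; mem=10
  op3 P1: load  L0 → I/M on L0; bus (none); mem=10
  op4 P1: store L0 := 33 → I/M on L0; bus (none); mem=10
  op5 P1: load  L0 → I/M on L0; bus (none); mem=10
  op6 P1: load  L0 → I/M on L0; bus (none); mem=10
  op7 P0: load  L0 → S/S on L0; bus BusRd Flush; mem=33
  op8 P1: load  L0 → S/S on L0; bus (none); mem=33
  op9 P1: store L0 := 11 → I/M on L0; bus BusUpgr; mem=33
  op10 P1: store L0 := 75 → I/M on L0; bus (none); mem=33
  op11 P0: store L1 := 82 → M/I on L1; bus (none); mem=70
  op12 P0: load  L0 → S/S on L0; bus BusRd Flush; mem=75
  op13 P0: load  L0 → S/S on L0; bus (none); mem=75
  op14 P1: store L0 := 1 → I/M on L0; bus BusUpgr; mem=75
  op15 P0: store L0 := 10 → M/I on L0; bus BusRdX Flush; mem=1
  op16 P1: load  L0 → S/S on L0; bus BusRd Flush; mem=10
  op17 P0: load  L0 → S/S on L0; bus (none); mem=10
  op18 P0: load  L0 → S/S on L0; bus (none); mem=10
  op19 P0: store L0 := 9 → M/I on L0; bus BusUpgr; mem=10
  op20 P1: load  L0 → S/S on L0; bus BusRd Flush; mem=9
  op21 P0: load  L0 → S/S on L0; bus (none); mem=9
  op22 P0: load  L0 → S/S on L0; bus (none); mem=9
  op23 P1: load  L1 → S/S on L1; bus BusRd Flush; mem=82
  op24 P1: store L0 := 58 → I/M on L0; bus BusUpgr; mem=9
  op25 P0: load  L0 → S/S on L0; bus BusRd Flush; mem=58

bus = BusUpgr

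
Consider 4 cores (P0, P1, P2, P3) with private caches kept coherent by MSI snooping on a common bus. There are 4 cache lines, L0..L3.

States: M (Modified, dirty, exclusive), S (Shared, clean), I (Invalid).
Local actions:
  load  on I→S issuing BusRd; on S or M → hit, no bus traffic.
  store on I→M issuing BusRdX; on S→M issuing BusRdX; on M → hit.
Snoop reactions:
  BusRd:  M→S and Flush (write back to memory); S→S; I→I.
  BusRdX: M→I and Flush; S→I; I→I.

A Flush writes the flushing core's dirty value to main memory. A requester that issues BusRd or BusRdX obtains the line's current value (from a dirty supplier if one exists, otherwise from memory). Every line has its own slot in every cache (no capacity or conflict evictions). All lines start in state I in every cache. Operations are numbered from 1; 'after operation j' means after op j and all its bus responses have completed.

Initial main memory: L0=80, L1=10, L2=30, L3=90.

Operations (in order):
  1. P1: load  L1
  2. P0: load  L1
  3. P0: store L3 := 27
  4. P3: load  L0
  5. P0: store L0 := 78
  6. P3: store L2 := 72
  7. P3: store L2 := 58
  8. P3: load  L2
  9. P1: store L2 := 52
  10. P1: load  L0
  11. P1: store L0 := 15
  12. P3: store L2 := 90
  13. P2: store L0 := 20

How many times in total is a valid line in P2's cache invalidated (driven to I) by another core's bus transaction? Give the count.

invalidations = 0

[1] P1: load  L1 | P0:I, P1:S(10), P2:I, P3:I | bus: BusRd
[2] P0: load  L1 | P0:S(10), P1:S(10), P2:I, P3:I | bus: BusRd
[3] P0: store L3 := 27 | P0:M(27), P1:I, P2:I, P3:I | bus: BusRdX
[4] P3: load  L0 | P0:I, P1:I, P2:I, P3:S(80) | bus: BusRd
[5] P0: store L0 := 78 | P0:M(78), P1:I, P2:I, P3:I | bus: BusRdX
[6] P3: store L2 := 72 | P0:I, P1:I, P2:I, P3:M(72) | bus: BusRdX
[7] P3: store L2 := 58 | P0:I, P1:I, P2:I, P3:M(58) | bus: none
[8] P3: load  L2 | P0:I, P1:I, P2:I, P3:M(58) | bus: none
[9] P1: store L2 := 52 | P0:I, P1:M(52), P2:I, P3:I | bus: BusRdX,Flush
[10] P1: load  L0 | P0:S(78), P1:S(78), P2:I, P3:I | bus: BusRd,Flush
[11] P1: store L0 := 15 | P0:I, P1:M(15), P2:I, P3:I | bus: BusRdX
[12] P3: store L2 := 90 | P0:I, P1:I, P2:I, P3:M(90) | bus: BusRdX,Flush
[13] P2: store L0 := 20 | P0:I, P1:I, P2:M(20), P3:I | bus: BusRdX,Flush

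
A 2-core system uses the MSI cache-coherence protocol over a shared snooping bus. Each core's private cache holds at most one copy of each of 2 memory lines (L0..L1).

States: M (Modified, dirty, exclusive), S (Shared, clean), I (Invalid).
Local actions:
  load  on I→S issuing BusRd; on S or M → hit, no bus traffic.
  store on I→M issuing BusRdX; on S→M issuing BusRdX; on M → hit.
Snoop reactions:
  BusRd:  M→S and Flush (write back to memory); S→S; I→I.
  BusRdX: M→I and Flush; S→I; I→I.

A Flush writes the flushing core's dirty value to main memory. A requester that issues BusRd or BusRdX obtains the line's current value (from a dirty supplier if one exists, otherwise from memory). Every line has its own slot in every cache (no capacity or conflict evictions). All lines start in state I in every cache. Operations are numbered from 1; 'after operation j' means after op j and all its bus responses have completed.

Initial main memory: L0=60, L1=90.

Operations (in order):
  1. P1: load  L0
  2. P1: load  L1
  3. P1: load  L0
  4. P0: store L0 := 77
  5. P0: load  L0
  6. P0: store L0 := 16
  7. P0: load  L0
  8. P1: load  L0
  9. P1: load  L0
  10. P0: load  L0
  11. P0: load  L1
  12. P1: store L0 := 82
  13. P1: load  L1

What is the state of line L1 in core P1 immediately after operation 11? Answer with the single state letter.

  op1 P1: load  L0 → I/S on L0; bus BusRd; mem=60
  op2 P1: load  L1 → I/S on L1; bus BusRd; mem=90
  op3 P1: load  L0 → I/S on L0; bus (none); mem=60
  op4 P0: store L0 := 77 → M/I on L0; bus BusRdX; mem=60
  op5 P0: load  L0 → M/I on L0; bus (none); mem=60
  op6 P0: store L0 := 16 → M/I on L0; bus (none); mem=60
  op7 P0: load  L0 → M/I on L0; bus (none); mem=60
  op8 P1: load  L0 → S/S on L0; bus BusRd Flush; mem=16
  op9 P1: load  L0 → S/S on L0; bus (none); mem=16
  op10 P0: load  L0 → S/S on L0; bus (none); mem=16
  op11 P0: load  L1 → S/S on L1; bus BusRd; mem=90
  op12 P1: store L0 := 82 → I/M on L0; bus BusRdX; mem=16
  op13 P1: load  L1 → S/S on L1; bus (none); mem=90

state = S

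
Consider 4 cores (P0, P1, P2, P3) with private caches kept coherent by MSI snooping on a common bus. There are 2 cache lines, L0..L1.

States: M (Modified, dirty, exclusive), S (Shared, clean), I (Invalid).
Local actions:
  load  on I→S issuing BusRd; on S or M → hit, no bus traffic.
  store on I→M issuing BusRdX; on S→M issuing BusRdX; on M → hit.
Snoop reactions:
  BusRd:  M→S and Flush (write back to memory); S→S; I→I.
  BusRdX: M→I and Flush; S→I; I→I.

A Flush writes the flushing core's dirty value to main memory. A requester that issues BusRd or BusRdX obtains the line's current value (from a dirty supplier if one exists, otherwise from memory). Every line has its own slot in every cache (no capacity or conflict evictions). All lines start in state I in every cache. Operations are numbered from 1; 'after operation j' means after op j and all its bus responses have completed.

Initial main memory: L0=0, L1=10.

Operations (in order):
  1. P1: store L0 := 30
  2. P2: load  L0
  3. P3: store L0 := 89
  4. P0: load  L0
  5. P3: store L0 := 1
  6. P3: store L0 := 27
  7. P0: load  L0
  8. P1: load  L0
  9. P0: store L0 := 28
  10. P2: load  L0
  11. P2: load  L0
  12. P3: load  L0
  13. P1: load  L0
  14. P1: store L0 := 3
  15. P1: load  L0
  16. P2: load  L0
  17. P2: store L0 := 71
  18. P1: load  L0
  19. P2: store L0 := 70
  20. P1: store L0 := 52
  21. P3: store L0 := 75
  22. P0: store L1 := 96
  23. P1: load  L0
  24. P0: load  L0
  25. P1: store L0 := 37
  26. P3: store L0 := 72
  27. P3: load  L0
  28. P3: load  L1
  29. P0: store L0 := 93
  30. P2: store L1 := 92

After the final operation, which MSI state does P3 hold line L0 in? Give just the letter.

state = I

1. P1: store L0 := 30  bus=[BusRdX]  L0: P0=I P1=M P2=I P3=I  mem[L0]=0
2. P2: load  L0  bus=[BusRd,Flush]  L0: P0=I P1=S P2=S P3=I  mem[L0]=30
3. P3: store L0 := 89  bus=[BusRdX]  L0: P0=I P1=I P2=I P3=M  mem[L0]=30
4. P0: load  L0  bus=[BusRd,Flush]  L0: P0=S P1=I P2=I P3=S  mem[L0]=89
5. P3: store L0 := 1  bus=[BusRdX]  L0: P0=I P1=I P2=I P3=M  mem[L0]=89
6. P3: store L0 := 27  bus=[-]  L0: P0=I P1=I P2=I P3=M  mem[L0]=89
7. P0: load  L0  bus=[BusRd,Flush]  L0: P0=S P1=I P2=I P3=S  mem[L0]=27
8. P1: load  L0  bus=[BusRd]  L0: P0=S P1=S P2=I P3=S  mem[L0]=27
9. P0: store L0 := 28  bus=[BusRdX]  L0: P0=M P1=I P2=I P3=I  mem[L0]=27
10. P2: load  L0  bus=[BusRd,Flush]  L0: P0=S P1=I P2=S P3=I  mem[L0]=28
11. P2: load  L0  bus=[-]  L0: P0=S P1=I P2=S P3=I  mem[L0]=28
12. P3: load  L0  bus=[BusRd]  L0: P0=S P1=I P2=S P3=S  mem[L0]=28
13. P1: load  L0  bus=[BusRd]  L0: P0=S P1=S P2=S P3=S  mem[L0]=28
14. P1: store L0 := 3  bus=[BusRdX]  L0: P0=I P1=M P2=I P3=I  mem[L0]=28
15. P1: load  L0  bus=[-]  L0: P0=I P1=M P2=I P3=I  mem[L0]=28
16. P2: load  L0  bus=[BusRd,Flush]  L0: P0=I P1=S P2=S P3=I  mem[L0]=3
17. P2: store L0 := 71  bus=[BusRdX]  L0: P0=I P1=I P2=M P3=I  mem[L0]=3
18. P1: load  L0  bus=[BusRd,Flush]  L0: P0=I P1=S P2=S P3=I  mem[L0]=71
19. P2: store L0 := 70  bus=[BusRdX]  L0: P0=I P1=I P2=M P3=I  mem[L0]=71
20. P1: store L0 := 52  bus=[BusRdX,Flush]  L0: P0=I P1=M P2=I P3=I  mem[L0]=70
21. P3: store L0 := 75  bus=[BusRdX,Flush]  L0: P0=I P1=I P2=I P3=M  mem[L0]=52
22. P0: store L1 := 96  bus=[BusRdX]  L1: P0=M P1=I P2=I P3=I  mem[L1]=10
23. P1: load  L0  bus=[BusRd,Flush]  L0: P0=I P1=S P2=I P3=S  mem[L0]=75
24. P0: load  L0  bus=[BusRd]  L0: P0=S P1=S P2=I P3=S  mem[L0]=75
25. P1: store L0 := 37  bus=[BusRdX]  L0: P0=I P1=M P2=I P3=I  mem[L0]=75
26. P3: store L0 := 72  bus=[BusRdX,Flush]  L0: P0=I P1=I P2=I P3=M  mem[L0]=37
27. P3: load  L0  bus=[-]  L0: P0=I P1=I P2=I P3=M  mem[L0]=37
28. P3: load  L1  bus=[BusRd,Flush]  L1: P0=S P1=I P2=I P3=S  mem[L1]=96
29. P0: store L0 := 93  bus=[BusRdX,Flush]  L0: P0=M P1=I P2=I P3=I  mem[L0]=72
30. P2: store L1 := 92  bus=[BusRdX]  L1: P0=I P1=I P2=M P3=I  mem[L1]=96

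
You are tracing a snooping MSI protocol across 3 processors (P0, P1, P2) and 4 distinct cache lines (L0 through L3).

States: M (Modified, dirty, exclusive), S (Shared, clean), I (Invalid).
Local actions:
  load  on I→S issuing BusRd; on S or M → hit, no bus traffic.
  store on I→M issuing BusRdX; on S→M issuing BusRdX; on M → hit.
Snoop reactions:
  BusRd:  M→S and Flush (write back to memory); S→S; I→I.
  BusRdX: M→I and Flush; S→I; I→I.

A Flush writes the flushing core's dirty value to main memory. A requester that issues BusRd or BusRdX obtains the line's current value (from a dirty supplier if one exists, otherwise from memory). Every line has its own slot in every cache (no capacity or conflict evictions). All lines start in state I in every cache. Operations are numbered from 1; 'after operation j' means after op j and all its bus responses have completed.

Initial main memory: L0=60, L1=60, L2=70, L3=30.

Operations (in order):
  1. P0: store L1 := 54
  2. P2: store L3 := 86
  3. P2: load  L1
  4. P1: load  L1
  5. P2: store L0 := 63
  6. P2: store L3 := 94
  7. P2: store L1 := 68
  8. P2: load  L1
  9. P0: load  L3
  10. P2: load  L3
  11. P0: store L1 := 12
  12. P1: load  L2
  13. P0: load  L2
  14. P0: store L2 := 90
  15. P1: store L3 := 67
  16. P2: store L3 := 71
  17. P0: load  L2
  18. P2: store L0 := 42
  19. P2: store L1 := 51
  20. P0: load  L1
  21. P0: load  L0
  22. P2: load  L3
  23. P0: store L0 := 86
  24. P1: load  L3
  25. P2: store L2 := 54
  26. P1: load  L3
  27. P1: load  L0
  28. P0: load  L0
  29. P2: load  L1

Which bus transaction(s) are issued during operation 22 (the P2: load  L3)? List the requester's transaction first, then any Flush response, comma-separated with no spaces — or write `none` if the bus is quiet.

  op1 P0: store L1 := 54 → M/I/I on L1; bus BusRdX; mem=60
  op2 P2: store L3 := 86 → I/I/M on L3; bus BusRdX; mem=30
  op3 P2: load  L1 → S/I/S on L1; bus BusRd Flush; mem=54
  op4 P1: load  L1 → S/S/S on L1; bus BusRd; mem=54
  op5 P2: store L0 := 63 → I/I/M on L0; bus BusRdX; mem=60
  op6 P2: store L3 := 94 → I/I/M on L3; bus (none); mem=30
  op7 P2: store L1 := 68 → I/I/M on L1; bus BusRdX; mem=54
  op8 P2: load  L1 → I/I/M on L1; bus (none); mem=54
  op9 P0: load  L3 → S/I/S on L3; bus BusRd Flush; mem=94
  op10 P2: load  L3 → S/I/S on L3; bus (none); mem=94
  op11 P0: store L1 := 12 → M/I/I on L1; bus BusRdX Flush; mem=68
  op12 P1: load  L2 → I/S/I on L2; bus BusRd; mem=70
  op13 P0: load  L2 → S/S/I on L2; bus BusRd; mem=70
  op14 P0: store L2 := 90 → M/I/I on L2; bus BusRdX; mem=70
  op15 P1: store L3 := 67 → I/M/I on L3; bus BusRdX; mem=94
  op16 P2: store L3 := 71 → I/I/M on L3; bus BusRdX Flush; mem=67
  op17 P0: load  L2 → M/I/I on L2; bus (none); mem=70
  op18 P2: store L0 := 42 → I/I/M on L0; bus (none); mem=60
  op19 P2: store L1 := 51 → I/I/M on L1; bus BusRdX Flush; mem=12
  op20 P0: load  L1 → S/I/S on L1; bus BusRd Flush; mem=51
  op21 P0: load  L0 → S/I/S on L0; bus BusRd Flush; mem=42
  op22 P2: load  L3 → I/I/M on L3; bus (none); mem=67
  op23 P0: store L0 := 86 → M/I/I on L0; bus BusRdX; mem=42
  op24 P1: load  L3 → I/S/S on L3; bus BusRd Flush; mem=71
  op25 P2: store L2 := 54 → I/I/M on L2; bus BusRdX Flush; mem=90
  op26 P1: load  L3 → I/S/S on L3; bus (none); mem=71
  op27 P1: load  L0 → S/S/I on L0; bus BusRd Flush; mem=86
  op28 P0: load  L0 → S/S/I on L0; bus (none); mem=86
  op29 P2: load  L1 → S/I/S on L1; bus (none); mem=51

bus = none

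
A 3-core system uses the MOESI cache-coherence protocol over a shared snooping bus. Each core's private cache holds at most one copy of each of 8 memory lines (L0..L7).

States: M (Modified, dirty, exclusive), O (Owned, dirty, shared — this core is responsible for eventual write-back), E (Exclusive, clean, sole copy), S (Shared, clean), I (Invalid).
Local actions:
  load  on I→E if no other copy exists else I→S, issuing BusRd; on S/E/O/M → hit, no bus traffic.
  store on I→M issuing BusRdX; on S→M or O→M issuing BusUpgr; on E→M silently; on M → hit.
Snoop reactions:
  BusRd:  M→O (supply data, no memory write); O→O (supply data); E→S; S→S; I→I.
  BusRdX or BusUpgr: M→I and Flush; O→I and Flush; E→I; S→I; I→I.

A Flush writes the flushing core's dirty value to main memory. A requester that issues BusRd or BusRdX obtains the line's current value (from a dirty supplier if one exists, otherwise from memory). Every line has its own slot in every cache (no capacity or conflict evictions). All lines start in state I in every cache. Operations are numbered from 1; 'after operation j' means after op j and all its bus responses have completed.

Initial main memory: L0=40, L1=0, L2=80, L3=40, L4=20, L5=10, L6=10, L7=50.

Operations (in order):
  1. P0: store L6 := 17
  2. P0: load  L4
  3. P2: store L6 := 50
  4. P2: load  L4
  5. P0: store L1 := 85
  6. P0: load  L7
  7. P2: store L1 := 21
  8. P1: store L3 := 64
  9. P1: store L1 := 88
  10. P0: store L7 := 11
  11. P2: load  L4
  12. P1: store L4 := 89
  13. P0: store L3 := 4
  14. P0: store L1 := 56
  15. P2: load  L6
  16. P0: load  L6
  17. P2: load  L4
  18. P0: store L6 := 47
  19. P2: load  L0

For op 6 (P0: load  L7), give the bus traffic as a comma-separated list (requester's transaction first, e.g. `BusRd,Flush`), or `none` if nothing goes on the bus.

bus = BusRd

1. P0: store L6 := 17  bus=[BusRdX]  L6: P0=M P1=I P2=I  mem[L6]=10
2. P0: load  L4  bus=[BusRd]  L4: P0=E P1=I P2=I  mem[L4]=20
3. P2: store L6 := 50  bus=[BusRdX,Flush]  L6: P0=I P1=I P2=M  mem[L6]=17
4. P2: load  L4  bus=[BusRd]  L4: P0=S P1=I P2=S  mem[L4]=20
5. P0: store L1 := 85  bus=[BusRdX]  L1: P0=M P1=I P2=I  mem[L1]=0
6. P0: load  L7  bus=[BusRd]  L7: P0=E P1=I P2=I  mem[L7]=50
7. P2: store L1 := 21  bus=[BusRdX,Flush]  L1: P0=I P1=I P2=M  mem[L1]=85
8. P1: store L3 := 64  bus=[BusRdX]  L3: P0=I P1=M P2=I  mem[L3]=40
9. P1: store L1 := 88  bus=[BusRdX,Flush]  L1: P0=I P1=M P2=I  mem[L1]=21
10. P0: store L7 := 11  bus=[-]  L7: P0=M P1=I P2=I  mem[L7]=50
11. P2: load  L4  bus=[-]  L4: P0=S P1=I P2=S  mem[L4]=20
12. P1: store L4 := 89  bus=[BusRdX]  L4: P0=I P1=M P2=I  mem[L4]=20
13. P0: store L3 := 4  bus=[BusRdX,Flush]  L3: P0=M P1=I P2=I  mem[L3]=64
14. P0: store L1 := 56  bus=[BusRdX,Flush]  L1: P0=M P1=I P2=I  mem[L1]=88
15. P2: load  L6  bus=[-]  L6: P0=I P1=I P2=M  mem[L6]=17
16. P0: load  L6  bus=[BusRd]  L6: P0=S P1=I P2=O  mem[L6]=17
17. P2: load  L4  bus=[BusRd]  L4: P0=I P1=O P2=S  mem[L4]=20
18. P0: store L6 := 47  bus=[BusUpgr,Flush]  L6: P0=M P1=I P2=I  mem[L6]=50
19. P2: load  L0  bus=[BusRd]  L0: P0=I P1=I P2=E  mem[L0]=40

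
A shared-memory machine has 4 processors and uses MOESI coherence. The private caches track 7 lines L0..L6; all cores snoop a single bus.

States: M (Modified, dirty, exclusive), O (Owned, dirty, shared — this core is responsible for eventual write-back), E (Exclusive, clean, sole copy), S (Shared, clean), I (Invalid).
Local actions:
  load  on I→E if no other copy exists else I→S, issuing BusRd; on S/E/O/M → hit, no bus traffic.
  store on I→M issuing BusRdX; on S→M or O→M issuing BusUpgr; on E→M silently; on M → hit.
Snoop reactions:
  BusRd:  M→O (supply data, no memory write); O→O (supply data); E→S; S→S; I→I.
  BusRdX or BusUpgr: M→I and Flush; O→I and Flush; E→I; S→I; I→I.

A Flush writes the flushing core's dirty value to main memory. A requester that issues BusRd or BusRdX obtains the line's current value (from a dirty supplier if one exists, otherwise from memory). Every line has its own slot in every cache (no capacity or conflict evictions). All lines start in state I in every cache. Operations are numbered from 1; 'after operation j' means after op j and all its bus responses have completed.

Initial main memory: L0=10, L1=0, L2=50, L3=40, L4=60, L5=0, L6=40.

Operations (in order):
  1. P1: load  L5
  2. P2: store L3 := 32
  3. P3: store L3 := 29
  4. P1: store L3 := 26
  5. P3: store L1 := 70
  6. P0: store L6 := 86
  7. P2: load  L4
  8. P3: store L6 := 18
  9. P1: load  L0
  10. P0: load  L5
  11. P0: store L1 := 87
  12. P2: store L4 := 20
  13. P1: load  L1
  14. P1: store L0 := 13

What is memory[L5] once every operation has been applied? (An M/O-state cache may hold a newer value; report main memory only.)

memory[L5] = 0

1. P1: load  L5  bus=[BusRd]  L5: P0=I P1=E P2=I P3=I  mem[L5]=0
2. P2: store L3 := 32  bus=[BusRdX]  L3: P0=I P1=I P2=M P3=I  mem[L3]=40
3. P3: store L3 := 29  bus=[BusRdX,Flush]  L3: P0=I P1=I P2=I P3=M  mem[L3]=32
4. P1: store L3 := 26  bus=[BusRdX,Flush]  L3: P0=I P1=M P2=I P3=I  mem[L3]=29
5. P3: store L1 := 70  bus=[BusRdX]  L1: P0=I P1=I P2=I P3=M  mem[L1]=0
6. P0: store L6 := 86  bus=[BusRdX]  L6: P0=M P1=I P2=I P3=I  mem[L6]=40
7. P2: load  L4  bus=[BusRd]  L4: P0=I P1=I P2=E P3=I  mem[L4]=60
8. P3: store L6 := 18  bus=[BusRdX,Flush]  L6: P0=I P1=I P2=I P3=M  mem[L6]=86
9. P1: load  L0  bus=[BusRd]  L0: P0=I P1=E P2=I P3=I  mem[L0]=10
10. P0: load  L5  bus=[BusRd]  L5: P0=S P1=S P2=I P3=I  mem[L5]=0
11. P0: store L1 := 87  bus=[BusRdX,Flush]  L1: P0=M P1=I P2=I P3=I  mem[L1]=70
12. P2: store L4 := 20  bus=[-]  L4: P0=I P1=I P2=M P3=I  mem[L4]=60
13. P1: load  L1  bus=[BusRd]  L1: P0=O P1=S P2=I P3=I  mem[L1]=70
14. P1: store L0 := 13  bus=[-]  L0: P0=I P1=M P2=I P3=I  mem[L0]=10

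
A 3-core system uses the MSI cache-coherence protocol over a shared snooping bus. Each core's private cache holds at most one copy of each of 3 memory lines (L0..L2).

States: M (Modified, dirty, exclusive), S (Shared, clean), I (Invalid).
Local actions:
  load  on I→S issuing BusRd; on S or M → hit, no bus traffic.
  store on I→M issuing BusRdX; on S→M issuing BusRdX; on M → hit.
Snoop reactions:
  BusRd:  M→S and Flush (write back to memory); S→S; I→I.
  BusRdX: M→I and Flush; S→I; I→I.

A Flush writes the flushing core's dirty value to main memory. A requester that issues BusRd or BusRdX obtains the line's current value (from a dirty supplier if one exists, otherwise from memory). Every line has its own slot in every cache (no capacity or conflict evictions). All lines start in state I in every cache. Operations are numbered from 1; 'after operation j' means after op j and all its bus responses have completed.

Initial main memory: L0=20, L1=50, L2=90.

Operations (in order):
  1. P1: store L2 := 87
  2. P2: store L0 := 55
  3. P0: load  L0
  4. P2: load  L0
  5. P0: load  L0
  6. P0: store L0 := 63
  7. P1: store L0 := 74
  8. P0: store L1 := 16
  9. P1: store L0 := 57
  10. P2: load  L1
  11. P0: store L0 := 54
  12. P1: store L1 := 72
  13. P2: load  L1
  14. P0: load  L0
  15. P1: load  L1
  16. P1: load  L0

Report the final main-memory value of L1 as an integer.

memory[L1] = 72

1. P1: store L2 := 87  bus=[BusRdX]  L2: P0=I P1=M P2=I  mem[L2]=90
2. P2: store L0 := 55  bus=[BusRdX]  L0: P0=I P1=I P2=M  mem[L0]=20
3. P0: load  L0  bus=[BusRd,Flush]  L0: P0=S P1=I P2=S  mem[L0]=55
4. P2: load  L0  bus=[-]  L0: P0=S P1=I P2=S  mem[L0]=55
5. P0: load  L0  bus=[-]  L0: P0=S P1=I P2=S  mem[L0]=55
6. P0: store L0 := 63  bus=[BusRdX]  L0: P0=M P1=I P2=I  mem[L0]=55
7. P1: store L0 := 74  bus=[BusRdX,Flush]  L0: P0=I P1=M P2=I  mem[L0]=63
8. P0: store L1 := 16  bus=[BusRdX]  L1: P0=M P1=I P2=I  mem[L1]=50
9. P1: store L0 := 57  bus=[-]  L0: P0=I P1=M P2=I  mem[L0]=63
10. P2: load  L1  bus=[BusRd,Flush]  L1: P0=S P1=I P2=S  mem[L1]=16
11. P0: store L0 := 54  bus=[BusRdX,Flush]  L0: P0=M P1=I P2=I  mem[L0]=57
12. P1: store L1 := 72  bus=[BusRdX]  L1: P0=I P1=M P2=I  mem[L1]=16
13. P2: load  L1  bus=[BusRd,Flush]  L1: P0=I P1=S P2=S  mem[L1]=72
14. P0: load  L0  bus=[-]  L0: P0=M P1=I P2=I  mem[L0]=57
15. P1: load  L1  bus=[-]  L1: P0=I P1=S P2=S  mem[L1]=72
16. P1: load  L0  bus=[BusRd,Flush]  L0: P0=S P1=S P2=I  mem[L0]=54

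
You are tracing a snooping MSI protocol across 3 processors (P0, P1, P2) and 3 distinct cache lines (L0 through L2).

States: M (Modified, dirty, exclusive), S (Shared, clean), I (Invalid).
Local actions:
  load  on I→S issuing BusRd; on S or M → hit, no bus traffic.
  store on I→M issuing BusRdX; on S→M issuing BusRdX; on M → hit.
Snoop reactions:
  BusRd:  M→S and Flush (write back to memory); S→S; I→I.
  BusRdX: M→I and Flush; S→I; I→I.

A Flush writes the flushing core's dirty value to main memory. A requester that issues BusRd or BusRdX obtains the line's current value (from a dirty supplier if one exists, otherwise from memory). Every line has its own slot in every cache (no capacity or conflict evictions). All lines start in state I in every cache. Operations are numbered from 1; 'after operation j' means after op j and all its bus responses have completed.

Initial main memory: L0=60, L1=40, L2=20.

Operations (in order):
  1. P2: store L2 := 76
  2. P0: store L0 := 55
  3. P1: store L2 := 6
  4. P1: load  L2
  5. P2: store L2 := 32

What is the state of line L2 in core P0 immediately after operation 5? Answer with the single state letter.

  op1 P2: store L2 := 76 → I/I/M on L2; bus BusRdX; mem=20
  op2 P0: store L0 := 55 → M/I/I on L0; bus BusRdX; mem=60
  op3 P1: store L2 := 6 → I/M/I on L2; bus BusRdX Flush; mem=76
  op4 P1: load  L2 → I/M/I on L2; bus (none); mem=76
  op5 P2: store L2 := 32 → I/I/M on L2; bus BusRdX Flush; mem=6

state = I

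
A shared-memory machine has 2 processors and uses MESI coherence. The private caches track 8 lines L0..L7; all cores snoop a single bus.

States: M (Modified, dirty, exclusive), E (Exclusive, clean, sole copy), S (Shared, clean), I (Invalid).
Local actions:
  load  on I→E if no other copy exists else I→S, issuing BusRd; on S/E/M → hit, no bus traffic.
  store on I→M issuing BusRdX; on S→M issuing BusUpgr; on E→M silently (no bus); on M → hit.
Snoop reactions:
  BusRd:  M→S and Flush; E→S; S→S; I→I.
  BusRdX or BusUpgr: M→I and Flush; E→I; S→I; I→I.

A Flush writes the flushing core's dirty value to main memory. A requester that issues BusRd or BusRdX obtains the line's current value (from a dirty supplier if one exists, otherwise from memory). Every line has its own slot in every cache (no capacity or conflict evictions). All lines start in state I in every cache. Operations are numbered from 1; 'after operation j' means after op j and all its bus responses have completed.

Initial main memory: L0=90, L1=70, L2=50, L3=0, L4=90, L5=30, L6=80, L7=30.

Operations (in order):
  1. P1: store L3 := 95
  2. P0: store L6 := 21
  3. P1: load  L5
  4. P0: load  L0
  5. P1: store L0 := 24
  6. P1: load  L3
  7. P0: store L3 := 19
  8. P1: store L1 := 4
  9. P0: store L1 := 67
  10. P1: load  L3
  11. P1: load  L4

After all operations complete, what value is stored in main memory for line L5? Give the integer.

[1] P1: store L3 := 95 | P0:I, P1:M(95) | bus: BusRdX
[2] P0: store L6 := 21 | P0:M(21), P1:I | bus: BusRdX
[3] P1: load  L5 | P0:I, P1:E(30) | bus: BusRd
[4] P0: load  L0 | P0:E(90), P1:I | bus: BusRd
[5] P1: store L0 := 24 | P0:I, P1:M(24) | bus: BusRdX
[6] P1: load  L3 | P0:I, P1:M(95) | bus: none
[7] P0: store L3 := 19 | P0:M(19), P1:I | bus: BusRdX,Flush
[8] P1: store L1 := 4 | P0:I, P1:M(4) | bus: BusRdX
[9] P0: store L1 := 67 | P0:M(67), P1:I | bus: BusRdX,Flush
[10] P1: load  L3 | P0:S(19), P1:S(19) | bus: BusRd,Flush
[11] P1: load  L4 | P0:I, P1:E(90) | bus: BusRd

memory[L5] = 30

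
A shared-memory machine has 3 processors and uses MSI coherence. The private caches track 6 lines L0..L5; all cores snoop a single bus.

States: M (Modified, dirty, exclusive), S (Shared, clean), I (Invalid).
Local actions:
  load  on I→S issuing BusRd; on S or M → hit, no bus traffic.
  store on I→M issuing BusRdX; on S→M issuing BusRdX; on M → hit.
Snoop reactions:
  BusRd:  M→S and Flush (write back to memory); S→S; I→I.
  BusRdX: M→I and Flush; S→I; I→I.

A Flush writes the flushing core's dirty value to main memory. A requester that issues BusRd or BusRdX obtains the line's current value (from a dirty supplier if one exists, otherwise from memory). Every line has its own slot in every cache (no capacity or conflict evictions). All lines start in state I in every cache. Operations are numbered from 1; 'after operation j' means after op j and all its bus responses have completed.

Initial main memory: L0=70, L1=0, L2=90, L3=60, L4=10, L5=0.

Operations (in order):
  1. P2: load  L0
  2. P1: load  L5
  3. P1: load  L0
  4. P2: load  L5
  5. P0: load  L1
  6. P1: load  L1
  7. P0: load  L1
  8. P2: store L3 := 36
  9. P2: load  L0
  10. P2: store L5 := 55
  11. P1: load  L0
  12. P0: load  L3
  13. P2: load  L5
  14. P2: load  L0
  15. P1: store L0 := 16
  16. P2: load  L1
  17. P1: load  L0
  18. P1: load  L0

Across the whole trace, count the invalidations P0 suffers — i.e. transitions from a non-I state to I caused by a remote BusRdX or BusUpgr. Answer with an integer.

1. P2: load  L0  bus=[BusRd]  L0: P0=I P1=I P2=S  mem[L0]=70
2. P1: load  L5  bus=[BusRd]  L5: P0=I P1=S P2=I  mem[L5]=0
3. P1: load  L0  bus=[BusRd]  L0: P0=I P1=S P2=S  mem[L0]=70
4. P2: load  L5  bus=[BusRd]  L5: P0=I P1=S P2=S  mem[L5]=0
5. P0: load  L1  bus=[BusRd]  L1: P0=S P1=I P2=I  mem[L1]=0
6. P1: load  L1  bus=[BusRd]  L1: P0=S P1=S P2=I  mem[L1]=0
7. P0: load  L1  bus=[-]  L1: P0=S P1=S P2=I  mem[L1]=0
8. P2: store L3 := 36  bus=[BusRdX]  L3: P0=I P1=I P2=M  mem[L3]=60
9. P2: load  L0  bus=[-]  L0: P0=I P1=S P2=S  mem[L0]=70
10. P2: store L5 := 55  bus=[BusRdX]  L5: P0=I P1=I P2=M  mem[L5]=0
11. P1: load  L0  bus=[-]  L0: P0=I P1=S P2=S  mem[L0]=70
12. P0: load  L3  bus=[BusRd,Flush]  L3: P0=S P1=I P2=S  mem[L3]=36
13. P2: load  L5  bus=[-]  L5: P0=I P1=I P2=M  mem[L5]=0
14. P2: load  L0  bus=[-]  L0: P0=I P1=S P2=S  mem[L0]=70
15. P1: store L0 := 16  bus=[BusRdX]  L0: P0=I P1=M P2=I  mem[L0]=70
16. P2: load  L1  bus=[BusRd]  L1: P0=S P1=S P2=S  mem[L1]=0
17. P1: load  L0  bus=[-]  L0: P0=I P1=M P2=I  mem[L0]=70
18. P1: load  L0  bus=[-]  L0: P0=I P1=M P2=I  mem[L0]=70

invalidations = 0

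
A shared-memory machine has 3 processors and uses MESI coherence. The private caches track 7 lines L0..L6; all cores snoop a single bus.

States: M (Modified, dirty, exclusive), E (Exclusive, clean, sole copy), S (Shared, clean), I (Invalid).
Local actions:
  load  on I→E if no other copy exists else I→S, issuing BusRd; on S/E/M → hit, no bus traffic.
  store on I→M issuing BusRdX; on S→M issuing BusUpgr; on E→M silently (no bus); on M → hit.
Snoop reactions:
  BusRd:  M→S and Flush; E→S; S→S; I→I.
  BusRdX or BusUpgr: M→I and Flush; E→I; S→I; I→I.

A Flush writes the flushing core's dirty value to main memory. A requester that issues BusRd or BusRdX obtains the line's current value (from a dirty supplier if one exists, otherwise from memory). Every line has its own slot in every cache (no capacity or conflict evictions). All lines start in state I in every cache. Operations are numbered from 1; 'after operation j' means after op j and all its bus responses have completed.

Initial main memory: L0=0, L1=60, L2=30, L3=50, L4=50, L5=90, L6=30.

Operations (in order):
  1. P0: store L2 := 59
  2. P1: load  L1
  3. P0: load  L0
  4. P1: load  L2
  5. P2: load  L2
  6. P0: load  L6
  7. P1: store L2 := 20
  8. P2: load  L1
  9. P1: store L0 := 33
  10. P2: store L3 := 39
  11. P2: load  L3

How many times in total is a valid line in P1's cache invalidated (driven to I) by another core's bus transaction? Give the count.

invalidations = 0

1. P0: store L2 := 59  bus=[BusRdX]  L2: P0=M P1=I P2=I  mem[L2]=30
2. P1: load  L1  bus=[BusRd]  L1: P0=I P1=E P2=I  mem[L1]=60
3. P0: load  L0  bus=[BusRd]  L0: P0=E P1=I P2=I  mem[L0]=0
4. P1: load  L2  bus=[BusRd,Flush]  L2: P0=S P1=S P2=I  mem[L2]=59
5. P2: load  L2  bus=[BusRd]  L2: P0=S P1=S P2=S  mem[L2]=59
6. P0: load  L6  bus=[BusRd]  L6: P0=E P1=I P2=I  mem[L6]=30
7. P1: store L2 := 20  bus=[BusUpgr]  L2: P0=I P1=M P2=I  mem[L2]=59
8. P2: load  L1  bus=[BusRd]  L1: P0=I P1=S P2=S  mem[L1]=60
9. P1: store L0 := 33  bus=[BusRdX]  L0: P0=I P1=M P2=I  mem[L0]=0
10. P2: store L3 := 39  bus=[BusRdX]  L3: P0=I P1=I P2=M  mem[L3]=50
11. P2: load  L3  bus=[-]  L3: P0=I P1=I P2=M  mem[L3]=50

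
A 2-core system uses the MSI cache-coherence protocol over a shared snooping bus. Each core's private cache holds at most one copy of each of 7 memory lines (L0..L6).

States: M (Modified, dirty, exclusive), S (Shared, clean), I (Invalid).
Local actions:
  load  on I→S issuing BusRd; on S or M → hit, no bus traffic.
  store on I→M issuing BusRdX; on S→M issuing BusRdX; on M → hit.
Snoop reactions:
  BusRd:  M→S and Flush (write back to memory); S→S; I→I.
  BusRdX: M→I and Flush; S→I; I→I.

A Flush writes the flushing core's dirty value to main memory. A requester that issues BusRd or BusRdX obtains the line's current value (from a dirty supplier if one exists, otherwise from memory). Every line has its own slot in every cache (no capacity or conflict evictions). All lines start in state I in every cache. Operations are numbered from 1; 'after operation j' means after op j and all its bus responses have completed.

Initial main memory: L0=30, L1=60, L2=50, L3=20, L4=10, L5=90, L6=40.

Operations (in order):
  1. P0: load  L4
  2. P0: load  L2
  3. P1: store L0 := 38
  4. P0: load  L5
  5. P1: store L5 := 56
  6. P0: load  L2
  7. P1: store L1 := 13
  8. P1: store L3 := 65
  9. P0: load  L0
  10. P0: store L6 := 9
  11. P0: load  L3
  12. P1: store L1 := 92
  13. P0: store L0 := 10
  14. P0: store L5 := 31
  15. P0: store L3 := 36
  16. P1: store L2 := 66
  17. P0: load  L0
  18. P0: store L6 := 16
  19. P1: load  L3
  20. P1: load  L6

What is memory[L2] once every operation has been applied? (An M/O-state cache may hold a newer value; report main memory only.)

memory[L2] = 50

[1] P0: load  L4 | P0:S(10), P1:I | bus: BusRd
[2] P0: load  L2 | P0:S(50), P1:I | bus: BusRd
[3] P1: store L0 := 38 | P0:I, P1:M(38) | bus: BusRdX
[4] P0: load  L5 | P0:S(90), P1:I | bus: BusRd
[5] P1: store L5 := 56 | P0:I, P1:M(56) | bus: BusRdX
[6] P0: load  L2 | P0:S(50), P1:I | bus: none
[7] P1: store L1 := 13 | P0:I, P1:M(13) | bus: BusRdX
[8] P1: store L3 := 65 | P0:I, P1:M(65) | bus: BusRdX
[9] P0: load  L0 | P0:S(38), P1:S(38) | bus: BusRd,Flush
[10] P0: store L6 := 9 | P0:M(9), P1:I | bus: BusRdX
[11] P0: load  L3 | P0:S(65), P1:S(65) | bus: BusRd,Flush
[12] P1: store L1 := 92 | P0:I, P1:M(92) | bus: none
[13] P0: store L0 := 10 | P0:M(10), P1:I | bus: BusRdX
[14] P0: store L5 := 31 | P0:M(31), P1:I | bus: BusRdX,Flush
[15] P0: store L3 := 36 | P0:M(36), P1:I | bus: BusRdX
[16] P1: store L2 := 66 | P0:I, P1:M(66) | bus: BusRdX
[17] P0: load  L0 | P0:M(10), P1:I | bus: none
[18] P0: store L6 := 16 | P0:M(16), P1:I | bus: none
[19] P1: load  L3 | P0:S(36), P1:S(36) | bus: BusRd,Flush
[20] P1: load  L6 | P0:S(16), P1:S(16) | bus: BusRd,Flush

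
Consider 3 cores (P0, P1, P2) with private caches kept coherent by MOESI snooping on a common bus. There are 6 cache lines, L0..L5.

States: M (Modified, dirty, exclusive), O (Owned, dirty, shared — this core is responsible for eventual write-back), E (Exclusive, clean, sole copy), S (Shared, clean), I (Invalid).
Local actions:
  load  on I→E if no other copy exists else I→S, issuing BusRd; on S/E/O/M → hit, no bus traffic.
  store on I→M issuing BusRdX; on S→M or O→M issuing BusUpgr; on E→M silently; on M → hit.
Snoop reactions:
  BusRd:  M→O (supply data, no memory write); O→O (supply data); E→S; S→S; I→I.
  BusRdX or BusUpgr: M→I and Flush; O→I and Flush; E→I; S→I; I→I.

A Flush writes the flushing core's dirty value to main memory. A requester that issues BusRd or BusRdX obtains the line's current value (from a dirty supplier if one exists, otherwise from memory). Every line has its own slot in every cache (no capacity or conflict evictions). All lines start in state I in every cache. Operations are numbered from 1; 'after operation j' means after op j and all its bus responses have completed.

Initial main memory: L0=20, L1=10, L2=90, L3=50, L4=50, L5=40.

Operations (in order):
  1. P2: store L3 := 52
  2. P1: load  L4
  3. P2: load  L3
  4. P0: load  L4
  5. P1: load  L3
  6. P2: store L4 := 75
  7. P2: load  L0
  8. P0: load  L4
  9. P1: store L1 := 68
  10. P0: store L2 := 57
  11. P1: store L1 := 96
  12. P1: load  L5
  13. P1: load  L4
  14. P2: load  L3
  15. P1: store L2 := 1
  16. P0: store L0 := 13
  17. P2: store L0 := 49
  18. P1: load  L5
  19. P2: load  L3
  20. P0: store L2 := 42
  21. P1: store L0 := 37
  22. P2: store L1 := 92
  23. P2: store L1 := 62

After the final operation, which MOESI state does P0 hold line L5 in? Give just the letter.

state = I

  op1 P2: store L3 := 52 → I/I/M on L3; bus BusRdX; mem=50
  op2 P1: load  L4 → I/E/I on L4; bus BusRd; mem=50
  op3 P2: load  L3 → I/I/M on L3; bus (none); mem=50
  op4 P0: load  L4 → S/S/I on L4; bus BusRd; mem=50
  op5 P1: load  L3 → I/S/O on L3; bus BusRd; mem=50
  op6 P2: store L4 := 75 → I/I/M on L4; bus BusRdX; mem=50
  op7 P2: load  L0 → I/I/E on L0; bus BusRd; mem=20
  op8 P0: load  L4 → S/I/O on L4; bus BusRd; mem=50
  op9 P1: store L1 := 68 → I/M/I on L1; bus BusRdX; mem=10
  op10 P0: store L2 := 57 → M/I/I on L2; bus BusRdX; mem=90
  op11 P1: store L1 := 96 → I/M/I on L1; bus (none); mem=10
  op12 P1: load  L5 → I/E/I on L5; bus BusRd; mem=40
  op13 P1: load  L4 → S/S/O on L4; bus BusRd; mem=50
  op14 P2: load  L3 → I/S/O on L3; bus (none); mem=50
  op15 P1: store L2 := 1 → I/M/I on L2; bus BusRdX Flush; mem=57
  op16 P0: store L0 := 13 → M/I/I on L0; bus BusRdX; mem=20
  op17 P2: store L0 := 49 → I/I/M on L0; bus BusRdX Flush; mem=13
  op18 P1: load  L5 → I/E/I on L5; bus (none); mem=40
  op19 P2: load  L3 → I/S/O on L3; bus (none); mem=50
  op20 P0: store L2 := 42 → M/I/I on L2; bus BusRdX Flush; mem=1
  op21 P1: store L0 := 37 → I/M/I on L0; bus BusRdX Flush; mem=49
  op22 P2: store L1 := 92 → I/I/M on L1; bus BusRdX Flush; mem=96
  op23 P2: store L1 := 62 → I/I/M on L1; bus (none); mem=96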